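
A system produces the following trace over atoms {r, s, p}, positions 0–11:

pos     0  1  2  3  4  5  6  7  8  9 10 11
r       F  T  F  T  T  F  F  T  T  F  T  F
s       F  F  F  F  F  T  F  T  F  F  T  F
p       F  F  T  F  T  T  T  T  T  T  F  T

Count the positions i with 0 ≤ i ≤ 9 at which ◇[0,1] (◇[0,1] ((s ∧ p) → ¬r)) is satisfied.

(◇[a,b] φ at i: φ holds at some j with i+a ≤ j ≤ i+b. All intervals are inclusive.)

Evaluate at each i in [0,9]:
  i=0: ✓ (witness j=0)
  i=1: ✓ (witness j=1)
  i=2: ✓ (witness j=2)
  i=3: ✓ (witness j=3)
  i=4: ✓ (witness j=4)
  i=5: ✓ (witness j=5)
  i=6: ✓ (witness j=6)
  i=7: ✓ (witness j=7)
  i=8: ✓ (witness j=8)
  i=9: ✓ (witness j=9)
Positions where it holds: {0, 1, 2, 3, 4, 5, 6, 7, 8, 9} → 10.

10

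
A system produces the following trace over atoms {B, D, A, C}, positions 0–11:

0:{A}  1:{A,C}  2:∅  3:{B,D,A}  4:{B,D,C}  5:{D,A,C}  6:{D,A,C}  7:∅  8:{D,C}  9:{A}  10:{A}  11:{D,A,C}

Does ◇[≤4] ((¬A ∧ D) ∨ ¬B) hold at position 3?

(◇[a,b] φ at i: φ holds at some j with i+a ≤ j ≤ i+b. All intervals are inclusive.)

Holds

Check ((¬A ∧ D) ∨ ¬B) at each j in [3,7]:
  j=3: false
  j=4: true
  j=5: true
  j=6: true
  j=7: true
Found at j=4 → formula holds.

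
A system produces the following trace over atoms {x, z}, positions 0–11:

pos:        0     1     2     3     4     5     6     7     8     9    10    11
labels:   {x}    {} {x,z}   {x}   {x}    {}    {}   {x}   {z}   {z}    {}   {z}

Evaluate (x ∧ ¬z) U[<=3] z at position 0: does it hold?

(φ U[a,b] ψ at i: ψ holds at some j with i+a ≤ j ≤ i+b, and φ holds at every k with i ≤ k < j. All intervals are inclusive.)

Does not hold

Need some j in [0,3] with z, and (x ∧ ¬z) at every k in [0,j-1].
  j=0: z false.
  j=1: z false.
  j=2: z holds, but (x ∧ ¬z) fails at k=1 → not this j.
  j=3: z false.
No j in the window works → until fails.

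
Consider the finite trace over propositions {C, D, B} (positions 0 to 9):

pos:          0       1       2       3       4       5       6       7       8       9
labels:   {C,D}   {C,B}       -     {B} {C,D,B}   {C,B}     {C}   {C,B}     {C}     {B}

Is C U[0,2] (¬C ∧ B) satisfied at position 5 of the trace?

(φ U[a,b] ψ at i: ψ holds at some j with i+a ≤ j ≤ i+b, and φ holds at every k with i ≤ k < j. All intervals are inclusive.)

Need some j in [5,7] with (¬C ∧ B), and C at every k in [5,j-1].
  j=5: (¬C ∧ B) false.
  j=6: (¬C ∧ B) false.
  j=7: (¬C ∧ B) false.
No j in the window works → until fails.

Does not hold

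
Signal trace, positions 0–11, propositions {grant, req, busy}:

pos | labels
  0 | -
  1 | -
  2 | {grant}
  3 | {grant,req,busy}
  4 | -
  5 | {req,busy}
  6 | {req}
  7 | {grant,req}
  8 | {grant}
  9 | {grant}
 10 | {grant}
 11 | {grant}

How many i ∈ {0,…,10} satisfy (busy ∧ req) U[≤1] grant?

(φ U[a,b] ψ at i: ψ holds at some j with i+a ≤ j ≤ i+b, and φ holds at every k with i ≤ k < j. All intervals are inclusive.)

Evaluate at each i in [0,10]:
  i=0: ✗ (no rhs in [0,1])
  i=1: ✗ (lhs fails at k=1 before rhs at j=2)
  i=2: ✓ (rhs at j=2)
  i=3: ✓ (rhs at j=3)
  i=4: ✗ (no rhs in [4,5])
  i=5: ✗ (no rhs in [5,6])
  i=6: ✗ (lhs fails at k=6 before rhs at j=7)
  i=7: ✓ (rhs at j=7)
  i=8: ✓ (rhs at j=8)
  i=9: ✓ (rhs at j=9)
  i=10: ✓ (rhs at j=10)
Positions where it holds: {2, 3, 7, 8, 9, 10} → 6.

6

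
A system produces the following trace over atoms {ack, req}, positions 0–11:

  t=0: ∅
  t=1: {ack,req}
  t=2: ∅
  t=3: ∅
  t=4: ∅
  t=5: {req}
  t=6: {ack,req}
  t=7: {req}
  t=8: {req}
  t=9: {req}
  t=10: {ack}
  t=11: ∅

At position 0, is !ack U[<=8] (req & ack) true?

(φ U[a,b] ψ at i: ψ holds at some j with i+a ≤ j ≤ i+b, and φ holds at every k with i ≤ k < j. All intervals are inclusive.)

Holds

Need some j in [0,8] with (req & ack), and !ack at every k in [0,j-1].
  j=0: (req & ack) false.
  j=1: (req & ack) holds; !ack holds at every k in [0,0] → satisfied.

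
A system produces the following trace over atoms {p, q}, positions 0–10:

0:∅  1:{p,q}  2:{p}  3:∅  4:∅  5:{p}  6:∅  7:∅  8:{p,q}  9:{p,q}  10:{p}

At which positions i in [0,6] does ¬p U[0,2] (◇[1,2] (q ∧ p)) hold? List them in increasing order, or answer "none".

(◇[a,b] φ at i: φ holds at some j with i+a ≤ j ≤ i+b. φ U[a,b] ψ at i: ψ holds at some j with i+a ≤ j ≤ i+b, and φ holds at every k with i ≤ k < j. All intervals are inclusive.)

Evaluate at each i in [0,6]:
  i=0: ✓ (rhs at j=0)
  i=1: ✗ (no rhs in [1,3])
  i=2: ✗ (no rhs in [2,4])
  i=3: ✗ (no rhs in [3,5])
  i=4: ✗ (lhs fails at k=5 before rhs at j=6)
  i=5: ✗ (lhs fails at k=5 before rhs at j=6)
  i=6: ✓ (rhs at j=6)

0, 6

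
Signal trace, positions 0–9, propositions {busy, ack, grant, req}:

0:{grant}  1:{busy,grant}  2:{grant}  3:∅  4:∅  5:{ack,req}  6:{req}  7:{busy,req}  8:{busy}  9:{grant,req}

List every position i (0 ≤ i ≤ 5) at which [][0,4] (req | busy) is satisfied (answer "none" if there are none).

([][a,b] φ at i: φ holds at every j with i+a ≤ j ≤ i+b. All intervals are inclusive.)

Evaluate at each i in [0,5]:
  i=0: ✗ (fails at j=0)
  i=1: ✗ (fails at j=2)
  i=2: ✗ (fails at j=2)
  i=3: ✗ (fails at j=3)
  i=4: ✗ (fails at j=4)
  i=5: ✓ (all of [5,9])

5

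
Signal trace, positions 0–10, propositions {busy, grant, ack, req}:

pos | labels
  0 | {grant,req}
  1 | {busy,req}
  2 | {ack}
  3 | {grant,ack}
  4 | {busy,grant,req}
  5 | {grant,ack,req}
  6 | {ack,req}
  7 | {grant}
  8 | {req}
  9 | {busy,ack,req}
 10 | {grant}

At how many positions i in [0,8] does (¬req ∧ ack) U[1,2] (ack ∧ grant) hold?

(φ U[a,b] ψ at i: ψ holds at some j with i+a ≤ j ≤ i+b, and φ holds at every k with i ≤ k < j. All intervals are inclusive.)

Evaluate at each i in [0,8]:
  i=0: ✗ (no rhs in [1,2])
  i=1: ✗ (lhs fails at k=1 before rhs at j=3)
  i=2: ✓ (rhs at j=3; lhs holds on [2,2])
  i=3: ✗ (lhs fails at k=4 before rhs at j=5)
  i=4: ✗ (lhs fails at k=4 before rhs at j=5)
  i=5: ✗ (no rhs in [6,7])
  i=6: ✗ (no rhs in [7,8])
  i=7: ✗ (no rhs in [8,9])
  i=8: ✗ (no rhs in [9,10])
Positions where it holds: {2} → 1.

1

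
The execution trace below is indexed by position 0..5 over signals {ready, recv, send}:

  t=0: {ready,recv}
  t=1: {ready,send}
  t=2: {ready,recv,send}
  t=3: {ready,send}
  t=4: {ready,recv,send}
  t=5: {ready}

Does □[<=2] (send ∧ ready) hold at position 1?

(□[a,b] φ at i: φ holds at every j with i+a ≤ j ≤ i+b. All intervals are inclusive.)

Yes

Check (send ∧ ready) at every j in [1,3]:
  j=1: true
  j=2: true
  j=3: true
All positions satisfy it → formula holds.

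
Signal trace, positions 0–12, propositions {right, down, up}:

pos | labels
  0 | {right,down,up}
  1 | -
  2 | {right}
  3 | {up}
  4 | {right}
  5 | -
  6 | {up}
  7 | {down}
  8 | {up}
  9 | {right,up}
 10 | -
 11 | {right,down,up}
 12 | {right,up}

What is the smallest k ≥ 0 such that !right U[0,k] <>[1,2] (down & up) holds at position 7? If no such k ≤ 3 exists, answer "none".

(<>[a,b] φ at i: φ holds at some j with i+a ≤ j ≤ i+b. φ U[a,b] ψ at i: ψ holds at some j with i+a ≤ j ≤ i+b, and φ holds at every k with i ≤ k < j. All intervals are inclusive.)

2

Need earliest j ≥ 7 with <>[1,2] (down & up), and !right at every k in [7,j-1].
  j=7: rhs fails.
  j=8: rhs fails.
  j=9: rhs holds; lhs holds on [7,8]. k = 2.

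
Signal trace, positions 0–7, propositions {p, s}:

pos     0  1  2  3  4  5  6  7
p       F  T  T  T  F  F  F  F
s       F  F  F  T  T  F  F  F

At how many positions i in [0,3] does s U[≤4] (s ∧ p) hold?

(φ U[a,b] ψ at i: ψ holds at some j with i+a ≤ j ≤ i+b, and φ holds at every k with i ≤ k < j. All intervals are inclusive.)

Evaluate at each i in [0,3]:
  i=0: ✗ (lhs fails at k=0 before rhs at j=3)
  i=1: ✗ (lhs fails at k=1 before rhs at j=3)
  i=2: ✗ (lhs fails at k=2 before rhs at j=3)
  i=3: ✓ (rhs at j=3)
Positions where it holds: {3} → 1.

1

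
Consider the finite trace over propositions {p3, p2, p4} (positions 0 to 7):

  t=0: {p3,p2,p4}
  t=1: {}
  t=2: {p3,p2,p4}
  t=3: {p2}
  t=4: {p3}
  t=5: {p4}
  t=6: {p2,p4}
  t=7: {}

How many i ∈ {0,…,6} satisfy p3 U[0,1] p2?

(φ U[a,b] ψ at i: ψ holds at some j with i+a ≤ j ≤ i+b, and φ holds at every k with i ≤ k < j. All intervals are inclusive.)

Evaluate at each i in [0,6]:
  i=0: ✓ (rhs at j=0)
  i=1: ✗ (lhs fails at k=1 before rhs at j=2)
  i=2: ✓ (rhs at j=2)
  i=3: ✓ (rhs at j=3)
  i=4: ✗ (no rhs in [4,5])
  i=5: ✗ (lhs fails at k=5 before rhs at j=6)
  i=6: ✓ (rhs at j=6)
Positions where it holds: {0, 2, 3, 6} → 4.

4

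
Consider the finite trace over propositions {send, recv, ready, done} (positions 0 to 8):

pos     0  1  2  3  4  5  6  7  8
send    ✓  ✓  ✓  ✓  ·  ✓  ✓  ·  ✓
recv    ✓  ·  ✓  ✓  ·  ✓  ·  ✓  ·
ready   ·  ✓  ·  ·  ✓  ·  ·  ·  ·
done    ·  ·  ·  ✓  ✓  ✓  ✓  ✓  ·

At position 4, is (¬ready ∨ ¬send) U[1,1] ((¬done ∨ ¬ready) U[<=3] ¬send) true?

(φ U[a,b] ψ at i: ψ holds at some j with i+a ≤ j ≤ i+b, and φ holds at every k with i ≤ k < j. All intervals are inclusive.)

Need some j in [5,5] with ((¬done ∨ ¬ready) U[<=3] ¬send), and (¬ready ∨ ¬send) at every k in [4,j-1].
  j=5: ((¬done ∨ ¬ready) U[<=3] ¬send) holds; (¬ready ∨ ¬send) holds at every k in [4,4] → satisfied.

Holds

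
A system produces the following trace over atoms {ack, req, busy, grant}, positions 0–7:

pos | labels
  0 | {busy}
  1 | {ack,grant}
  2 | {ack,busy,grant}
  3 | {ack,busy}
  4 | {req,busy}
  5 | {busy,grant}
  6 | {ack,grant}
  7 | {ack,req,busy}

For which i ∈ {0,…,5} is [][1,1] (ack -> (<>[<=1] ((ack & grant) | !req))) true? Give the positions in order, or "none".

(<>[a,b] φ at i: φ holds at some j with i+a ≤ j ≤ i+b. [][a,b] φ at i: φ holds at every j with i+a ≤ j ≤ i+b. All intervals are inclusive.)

Evaluate at each i in [0,5]:
  i=0: ✓ (all of [1,1])
  i=1: ✓ (all of [2,2])
  i=2: ✓ (all of [3,3])
  i=3: ✓ (all of [4,4])
  i=4: ✓ (all of [5,5])
  i=5: ✓ (all of [6,6])

0, 1, 2, 3, 4, 5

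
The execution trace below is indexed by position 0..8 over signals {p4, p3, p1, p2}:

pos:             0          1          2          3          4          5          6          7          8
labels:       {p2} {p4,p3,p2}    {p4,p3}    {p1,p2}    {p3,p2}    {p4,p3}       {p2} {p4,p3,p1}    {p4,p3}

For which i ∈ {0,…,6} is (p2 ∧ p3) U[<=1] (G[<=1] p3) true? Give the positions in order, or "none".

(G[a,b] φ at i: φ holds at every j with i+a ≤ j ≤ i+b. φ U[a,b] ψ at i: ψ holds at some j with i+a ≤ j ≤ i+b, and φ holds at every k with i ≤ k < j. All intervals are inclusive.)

Evaluate at each i in [0,6]:
  i=0: ✗ (lhs fails at k=0 before rhs at j=1)
  i=1: ✓ (rhs at j=1)
  i=2: ✗ (no rhs in [2,3])
  i=3: ✗ (lhs fails at k=3 before rhs at j=4)
  i=4: ✓ (rhs at j=4)
  i=5: ✗ (no rhs in [5,6])
  i=6: ✗ (lhs fails at k=6 before rhs at j=7)

1, 4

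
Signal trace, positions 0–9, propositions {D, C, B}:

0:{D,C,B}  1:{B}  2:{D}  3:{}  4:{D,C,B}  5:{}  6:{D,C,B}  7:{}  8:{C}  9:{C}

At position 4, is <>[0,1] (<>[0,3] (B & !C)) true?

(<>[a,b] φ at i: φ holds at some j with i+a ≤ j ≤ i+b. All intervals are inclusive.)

False

Check <>[0,3] (B & !C) at each j in [4,5]:
  j=4: fails (none in [4,7])
  j=5: fails (none in [5,8])
No position in the window satisfies it → formula fails.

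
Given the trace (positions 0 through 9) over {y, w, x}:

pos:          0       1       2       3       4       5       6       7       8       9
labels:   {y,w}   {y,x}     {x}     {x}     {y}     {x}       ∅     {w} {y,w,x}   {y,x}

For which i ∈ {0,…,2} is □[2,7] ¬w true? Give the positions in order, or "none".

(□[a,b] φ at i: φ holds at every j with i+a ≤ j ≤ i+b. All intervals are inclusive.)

Evaluate at each i in [0,2]:
  i=0: ✗ (fails at j=7)
  i=1: ✗ (fails at j=7)
  i=2: ✗ (fails at j=7)

none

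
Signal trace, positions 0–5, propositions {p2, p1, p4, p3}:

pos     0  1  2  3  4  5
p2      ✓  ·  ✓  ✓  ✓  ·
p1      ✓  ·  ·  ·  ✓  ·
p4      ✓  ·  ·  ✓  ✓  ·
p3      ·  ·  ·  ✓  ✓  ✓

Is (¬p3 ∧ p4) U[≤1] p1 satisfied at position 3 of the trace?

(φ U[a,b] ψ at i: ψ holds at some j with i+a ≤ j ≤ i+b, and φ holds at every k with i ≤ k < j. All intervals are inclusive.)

Need some j in [3,4] with p1, and (¬p3 ∧ p4) at every k in [3,j-1].
  j=3: p1 false.
  j=4: p1 holds, but (¬p3 ∧ p4) fails at k=3 → not this j.
No j in the window works → until fails.

No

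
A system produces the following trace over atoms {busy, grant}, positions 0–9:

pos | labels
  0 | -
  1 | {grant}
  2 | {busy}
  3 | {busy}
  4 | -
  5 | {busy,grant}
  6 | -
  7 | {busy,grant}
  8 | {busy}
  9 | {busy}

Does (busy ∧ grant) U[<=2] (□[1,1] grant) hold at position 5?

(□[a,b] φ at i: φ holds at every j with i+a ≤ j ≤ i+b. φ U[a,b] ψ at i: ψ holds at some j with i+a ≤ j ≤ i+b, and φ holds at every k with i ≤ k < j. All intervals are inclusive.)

Holds

Need some j in [5,7] with □[1,1] grant, and (busy ∧ grant) at every k in [5,j-1].
  j=5: □[1,1] grant — fails at 6.
  j=6: □[1,1] grant holds; (busy ∧ grant) holds at every k in [5,5] → satisfied.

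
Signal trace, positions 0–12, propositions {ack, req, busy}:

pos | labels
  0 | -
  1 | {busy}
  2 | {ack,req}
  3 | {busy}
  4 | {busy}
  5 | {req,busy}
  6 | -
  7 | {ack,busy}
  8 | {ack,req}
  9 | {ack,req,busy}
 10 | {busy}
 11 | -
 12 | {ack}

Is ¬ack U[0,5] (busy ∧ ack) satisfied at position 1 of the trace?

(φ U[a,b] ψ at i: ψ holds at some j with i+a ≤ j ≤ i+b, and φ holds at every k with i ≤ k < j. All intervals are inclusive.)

Need some j in [1,6] with (busy ∧ ack), and ¬ack at every k in [1,j-1].
  j=1: (busy ∧ ack) false.
  j=2: (busy ∧ ack) false.
  j=3: (busy ∧ ack) false.
  j=4: (busy ∧ ack) false.
  j=5: (busy ∧ ack) false.
  j=6: (busy ∧ ack) false.
No j in the window works → until fails.

False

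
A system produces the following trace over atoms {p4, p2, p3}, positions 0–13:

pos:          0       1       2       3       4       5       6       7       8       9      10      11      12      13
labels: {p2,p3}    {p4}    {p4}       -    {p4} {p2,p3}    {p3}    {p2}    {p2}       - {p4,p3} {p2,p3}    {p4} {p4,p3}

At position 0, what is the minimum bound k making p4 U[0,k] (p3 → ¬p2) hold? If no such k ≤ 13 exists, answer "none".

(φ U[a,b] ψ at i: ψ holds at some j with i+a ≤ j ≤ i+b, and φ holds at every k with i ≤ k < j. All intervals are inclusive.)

none

Need earliest j ≥ 0 with (p3 → ¬p2), and p4 at every k in [0,j-1].
  j=0: rhs fails.
  j=1: rhs holds but lhs fails at k=0.
  j=2: rhs holds but lhs fails at k=0.
  j=3: rhs holds but lhs fails at k=0.
  j=4: rhs holds but lhs fails at k=0.
  j=5: rhs fails.
  j=6: rhs holds but lhs fails at k=0.
  j=7: rhs holds but lhs fails at k=0.
  j=8: rhs holds but lhs fails at k=0.
  j=9: rhs holds but lhs fails at k=0.
  j=10: rhs holds but lhs fails at k=0.
  j=11: rhs fails.
  j=12: rhs holds but lhs fails at k=0.
  j=13: rhs holds but lhs fails at k=0.
No witness within the range → none.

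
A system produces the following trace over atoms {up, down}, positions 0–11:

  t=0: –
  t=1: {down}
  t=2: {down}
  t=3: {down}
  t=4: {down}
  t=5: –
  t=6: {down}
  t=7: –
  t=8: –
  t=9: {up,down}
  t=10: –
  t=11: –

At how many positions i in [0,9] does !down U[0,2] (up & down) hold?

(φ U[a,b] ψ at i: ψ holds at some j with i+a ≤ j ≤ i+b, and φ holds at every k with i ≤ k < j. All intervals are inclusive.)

3

Evaluate at each i in [0,9]:
  i=0: ✗ (no rhs in [0,2])
  i=1: ✗ (no rhs in [1,3])
  i=2: ✗ (no rhs in [2,4])
  i=3: ✗ (no rhs in [3,5])
  i=4: ✗ (no rhs in [4,6])
  i=5: ✗ (no rhs in [5,7])
  i=6: ✗ (no rhs in [6,8])
  i=7: ✓ (rhs at j=9; lhs holds on [7,8])
  i=8: ✓ (rhs at j=9; lhs holds on [8,8])
  i=9: ✓ (rhs at j=9)
Positions where it holds: {7, 8, 9} → 3.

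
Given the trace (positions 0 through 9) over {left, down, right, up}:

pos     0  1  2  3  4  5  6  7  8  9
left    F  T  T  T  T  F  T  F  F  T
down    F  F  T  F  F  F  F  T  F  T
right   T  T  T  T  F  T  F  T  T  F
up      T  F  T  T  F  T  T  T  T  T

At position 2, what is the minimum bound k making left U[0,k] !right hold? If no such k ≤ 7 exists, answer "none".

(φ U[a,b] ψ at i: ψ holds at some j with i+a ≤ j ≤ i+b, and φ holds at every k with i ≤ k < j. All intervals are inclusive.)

2

Need earliest j ≥ 2 with !right, and left at every k in [2,j-1].
  j=2: rhs fails.
  j=3: rhs fails.
  j=4: rhs holds; lhs holds on [2,3]. k = 2.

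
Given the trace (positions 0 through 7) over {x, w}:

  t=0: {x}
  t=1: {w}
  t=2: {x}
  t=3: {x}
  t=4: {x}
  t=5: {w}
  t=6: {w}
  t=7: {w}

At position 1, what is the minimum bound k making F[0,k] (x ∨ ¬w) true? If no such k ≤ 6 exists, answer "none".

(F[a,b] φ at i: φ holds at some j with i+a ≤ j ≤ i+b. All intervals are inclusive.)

Scan j = 1,2,… for (x ∨ ¬w):
  j=1: fails
  j=2: holds
First hit at j=2, so smallest k = 2-1 = 1.

1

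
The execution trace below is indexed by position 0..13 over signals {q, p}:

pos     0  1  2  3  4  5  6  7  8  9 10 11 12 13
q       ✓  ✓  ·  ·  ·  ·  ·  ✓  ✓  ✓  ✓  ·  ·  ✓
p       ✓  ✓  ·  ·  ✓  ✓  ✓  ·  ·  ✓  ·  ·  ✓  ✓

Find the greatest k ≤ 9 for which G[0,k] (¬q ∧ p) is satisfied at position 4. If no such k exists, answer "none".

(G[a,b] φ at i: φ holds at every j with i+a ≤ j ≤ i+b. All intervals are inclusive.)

(¬q ∧ p) must hold from j=4 onward; find where it first fails.
  j=4: holds
  j=5: holds
  j=6: holds
  j=7: fails
Holds on [4,6], so largest k = 2.

2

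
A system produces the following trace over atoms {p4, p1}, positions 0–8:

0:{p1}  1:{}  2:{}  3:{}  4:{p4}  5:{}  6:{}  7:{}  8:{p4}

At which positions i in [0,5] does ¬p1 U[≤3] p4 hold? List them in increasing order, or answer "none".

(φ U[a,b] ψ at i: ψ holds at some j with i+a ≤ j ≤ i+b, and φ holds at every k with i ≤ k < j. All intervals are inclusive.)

1, 2, 3, 4, 5

Evaluate at each i in [0,5]:
  i=0: ✗ (no rhs in [0,3])
  i=1: ✓ (rhs at j=4; lhs holds on [1,3])
  i=2: ✓ (rhs at j=4; lhs holds on [2,3])
  i=3: ✓ (rhs at j=4; lhs holds on [3,3])
  i=4: ✓ (rhs at j=4)
  i=5: ✓ (rhs at j=8; lhs holds on [5,7])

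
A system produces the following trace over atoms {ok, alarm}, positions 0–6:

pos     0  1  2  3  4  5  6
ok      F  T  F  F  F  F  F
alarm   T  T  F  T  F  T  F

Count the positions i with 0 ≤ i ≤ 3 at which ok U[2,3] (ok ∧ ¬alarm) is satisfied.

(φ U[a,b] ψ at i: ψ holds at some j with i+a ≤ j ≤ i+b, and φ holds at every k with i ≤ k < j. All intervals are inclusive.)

0

Evaluate at each i in [0,3]:
  i=0: ✗ (no rhs in [2,3])
  i=1: ✗ (no rhs in [3,4])
  i=2: ✗ (no rhs in [4,5])
  i=3: ✗ (no rhs in [5,6])
Positions where it holds: {} → 0.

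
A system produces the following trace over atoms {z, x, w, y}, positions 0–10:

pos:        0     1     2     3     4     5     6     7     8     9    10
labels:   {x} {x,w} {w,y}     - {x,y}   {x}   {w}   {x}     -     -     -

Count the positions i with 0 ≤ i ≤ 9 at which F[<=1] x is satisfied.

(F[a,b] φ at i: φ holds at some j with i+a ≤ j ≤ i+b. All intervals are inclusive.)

7

Evaluate at each i in [0,9]:
  i=0: ✓ (witness j=0)
  i=1: ✓ (witness j=1)
  i=2: ✗ (none in [2,3])
  i=3: ✓ (witness j=4)
  i=4: ✓ (witness j=4)
  i=5: ✓ (witness j=5)
  i=6: ✓ (witness j=7)
  i=7: ✓ (witness j=7)
  i=8: ✗ (none in [8,9])
  i=9: ✗ (none in [9,10])
Positions where it holds: {0, 1, 3, 4, 5, 6, 7} → 7.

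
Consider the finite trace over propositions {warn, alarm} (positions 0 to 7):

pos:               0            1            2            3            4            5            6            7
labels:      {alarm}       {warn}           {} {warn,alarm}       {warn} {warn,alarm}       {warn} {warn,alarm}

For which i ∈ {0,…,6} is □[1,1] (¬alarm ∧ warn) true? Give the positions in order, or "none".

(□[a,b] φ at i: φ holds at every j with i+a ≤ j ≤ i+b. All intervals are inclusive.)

Evaluate at each i in [0,6]:
  i=0: ✓ (all of [1,1])
  i=1: ✗ (fails at j=2)
  i=2: ✗ (fails at j=3)
  i=3: ✓ (all of [4,4])
  i=4: ✗ (fails at j=5)
  i=5: ✓ (all of [6,6])
  i=6: ✗ (fails at j=7)

0, 3, 5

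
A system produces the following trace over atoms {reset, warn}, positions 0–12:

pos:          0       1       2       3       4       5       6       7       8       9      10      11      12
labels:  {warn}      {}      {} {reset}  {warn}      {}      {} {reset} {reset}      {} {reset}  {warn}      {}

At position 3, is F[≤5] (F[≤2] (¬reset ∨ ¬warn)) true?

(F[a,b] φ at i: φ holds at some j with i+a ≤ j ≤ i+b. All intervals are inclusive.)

Check F[≤2] (¬reset ∨ ¬warn) at each j in [3,8]:
  j=3: holds (witness at 3)
  j=4: holds (witness at 4)
  j=5: holds (witness at 5)
  j=6: holds (witness at 6)
  j=7: holds (witness at 7)
  j=8: holds (witness at 8)
Found at j=3 → formula holds.

Yes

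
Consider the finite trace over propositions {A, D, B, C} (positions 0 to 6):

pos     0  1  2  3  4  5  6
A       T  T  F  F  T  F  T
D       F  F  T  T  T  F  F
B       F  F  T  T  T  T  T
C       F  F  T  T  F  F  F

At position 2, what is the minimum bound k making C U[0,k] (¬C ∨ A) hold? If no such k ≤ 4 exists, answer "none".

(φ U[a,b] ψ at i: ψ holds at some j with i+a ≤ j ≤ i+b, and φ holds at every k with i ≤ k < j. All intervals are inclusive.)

Need earliest j ≥ 2 with (¬C ∨ A), and C at every k in [2,j-1].
  j=2: rhs fails.
  j=3: rhs fails.
  j=4: rhs holds; lhs holds on [2,3]. k = 2.

2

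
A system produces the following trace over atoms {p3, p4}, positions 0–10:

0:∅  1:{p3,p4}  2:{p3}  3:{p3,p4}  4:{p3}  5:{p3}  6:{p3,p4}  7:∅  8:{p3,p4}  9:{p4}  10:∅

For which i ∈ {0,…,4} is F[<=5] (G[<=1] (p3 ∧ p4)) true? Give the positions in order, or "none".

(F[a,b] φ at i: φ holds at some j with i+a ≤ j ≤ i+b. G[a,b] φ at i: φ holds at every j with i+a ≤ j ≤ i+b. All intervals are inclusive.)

none

Evaluate at each i in [0,4]:
  i=0: ✗ (none in [0,5])
  i=1: ✗ (none in [1,6])
  i=2: ✗ (none in [2,7])
  i=3: ✗ (none in [3,8])
  i=4: ✗ (none in [4,9])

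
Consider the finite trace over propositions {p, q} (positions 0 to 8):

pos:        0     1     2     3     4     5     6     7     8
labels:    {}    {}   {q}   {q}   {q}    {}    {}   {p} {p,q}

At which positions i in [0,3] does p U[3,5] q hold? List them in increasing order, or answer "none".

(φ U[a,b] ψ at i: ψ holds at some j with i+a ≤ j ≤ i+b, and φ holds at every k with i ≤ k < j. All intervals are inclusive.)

Evaluate at each i in [0,3]:
  i=0: ✗ (lhs fails at k=0 before rhs at j=3)
  i=1: ✗ (lhs fails at k=1 before rhs at j=4)
  i=2: ✗ (no rhs in [5,7])
  i=3: ✗ (lhs fails at k=3 before rhs at j=8)

none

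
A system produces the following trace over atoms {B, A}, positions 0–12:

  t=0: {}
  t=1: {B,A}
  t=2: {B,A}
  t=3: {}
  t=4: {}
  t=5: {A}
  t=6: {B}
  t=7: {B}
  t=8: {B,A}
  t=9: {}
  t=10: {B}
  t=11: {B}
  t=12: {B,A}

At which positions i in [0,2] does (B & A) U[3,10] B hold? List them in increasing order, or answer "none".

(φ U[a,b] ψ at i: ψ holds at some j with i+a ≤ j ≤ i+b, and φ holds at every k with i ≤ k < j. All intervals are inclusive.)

Evaluate at each i in [0,2]:
  i=0: ✗ (lhs fails at k=0 before rhs at j=6)
  i=1: ✗ (lhs fails at k=3 before rhs at j=6)
  i=2: ✗ (lhs fails at k=3 before rhs at j=6)

none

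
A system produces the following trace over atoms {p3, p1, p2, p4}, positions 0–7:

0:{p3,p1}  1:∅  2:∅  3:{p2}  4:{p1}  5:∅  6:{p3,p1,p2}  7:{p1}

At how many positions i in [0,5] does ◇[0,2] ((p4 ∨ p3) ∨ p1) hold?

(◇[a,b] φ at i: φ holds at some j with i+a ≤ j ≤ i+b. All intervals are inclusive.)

5

Evaluate at each i in [0,5]:
  i=0: ✓ (witness j=0)
  i=1: ✗ (none in [1,3])
  i=2: ✓ (witness j=4)
  i=3: ✓ (witness j=4)
  i=4: ✓ (witness j=4)
  i=5: ✓ (witness j=6)
Positions where it holds: {0, 2, 3, 4, 5} → 5.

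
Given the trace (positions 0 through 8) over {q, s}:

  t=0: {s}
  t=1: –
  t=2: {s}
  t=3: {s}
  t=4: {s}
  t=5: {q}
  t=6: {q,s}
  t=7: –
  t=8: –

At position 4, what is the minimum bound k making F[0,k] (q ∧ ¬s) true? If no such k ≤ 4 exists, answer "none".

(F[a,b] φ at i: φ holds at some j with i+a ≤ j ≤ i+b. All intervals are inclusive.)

1

Scan j = 4,5,… for (q ∧ ¬s):
  j=4: fails
  j=5: holds
First hit at j=5, so smallest k = 5-4 = 1.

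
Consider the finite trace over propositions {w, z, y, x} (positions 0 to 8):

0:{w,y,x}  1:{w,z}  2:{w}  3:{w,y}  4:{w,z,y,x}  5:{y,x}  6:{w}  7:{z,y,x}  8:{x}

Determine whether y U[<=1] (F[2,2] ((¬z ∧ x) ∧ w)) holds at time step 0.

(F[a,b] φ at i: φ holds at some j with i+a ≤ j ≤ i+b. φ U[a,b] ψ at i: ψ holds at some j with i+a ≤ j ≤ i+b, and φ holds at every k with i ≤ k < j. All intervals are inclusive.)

Need some j in [0,1] with F[2,2] ((¬z ∧ x) ∧ w), and y at every k in [0,j-1].
  j=0: F[2,2] ((¬z ∧ x) ∧ w) — fails (none in [2,2]).
  j=1: F[2,2] ((¬z ∧ x) ∧ w) — fails (none in [3,3]).
No j in the window works → until fails.

Does not hold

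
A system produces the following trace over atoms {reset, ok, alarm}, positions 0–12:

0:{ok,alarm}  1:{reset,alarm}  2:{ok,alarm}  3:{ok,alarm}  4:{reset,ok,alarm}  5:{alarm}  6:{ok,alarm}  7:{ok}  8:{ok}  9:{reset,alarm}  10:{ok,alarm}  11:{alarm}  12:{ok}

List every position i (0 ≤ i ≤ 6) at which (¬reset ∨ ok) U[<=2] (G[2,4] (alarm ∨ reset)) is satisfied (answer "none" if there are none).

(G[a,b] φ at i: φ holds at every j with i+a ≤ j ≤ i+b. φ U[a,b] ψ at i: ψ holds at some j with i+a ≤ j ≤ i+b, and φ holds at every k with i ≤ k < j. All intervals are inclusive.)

0, 1, 2, 5, 6

Evaluate at each i in [0,6]:
  i=0: ✓ (rhs at j=0)
  i=1: ✓ (rhs at j=1)
  i=2: ✓ (rhs at j=2)
  i=3: ✗ (no rhs in [3,5])
  i=4: ✗ (no rhs in [4,6])
  i=5: ✓ (rhs at j=7; lhs holds on [5,6])
  i=6: ✓ (rhs at j=7; lhs holds on [6,6])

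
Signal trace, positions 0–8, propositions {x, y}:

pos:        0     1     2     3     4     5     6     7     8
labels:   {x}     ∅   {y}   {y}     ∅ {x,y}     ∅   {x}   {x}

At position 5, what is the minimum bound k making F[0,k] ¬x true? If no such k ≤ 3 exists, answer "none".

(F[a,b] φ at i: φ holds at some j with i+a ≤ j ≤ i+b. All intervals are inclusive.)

Scan j = 5,6,… for ¬x:
  j=5: fails
  j=6: holds
First hit at j=6, so smallest k = 6-5 = 1.

1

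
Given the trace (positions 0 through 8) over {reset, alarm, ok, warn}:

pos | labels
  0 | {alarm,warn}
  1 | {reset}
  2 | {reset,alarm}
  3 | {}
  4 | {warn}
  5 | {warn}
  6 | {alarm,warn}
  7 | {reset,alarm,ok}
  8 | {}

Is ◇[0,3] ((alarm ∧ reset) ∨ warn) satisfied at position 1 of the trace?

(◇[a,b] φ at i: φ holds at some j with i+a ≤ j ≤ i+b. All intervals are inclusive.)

Yes

Check ((alarm ∧ reset) ∨ warn) at each j in [1,4]:
  j=1: false
  j=2: true
  j=3: false
  j=4: true
Found at j=2 → formula holds.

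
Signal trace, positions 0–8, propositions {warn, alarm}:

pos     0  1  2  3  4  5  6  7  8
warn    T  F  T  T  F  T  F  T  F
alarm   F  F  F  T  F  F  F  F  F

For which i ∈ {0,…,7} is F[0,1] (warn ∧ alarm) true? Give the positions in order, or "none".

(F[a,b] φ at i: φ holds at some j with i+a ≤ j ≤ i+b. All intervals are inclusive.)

2, 3

Evaluate at each i in [0,7]:
  i=0: ✗ (none in [0,1])
  i=1: ✗ (none in [1,2])
  i=2: ✓ (witness j=3)
  i=3: ✓ (witness j=3)
  i=4: ✗ (none in [4,5])
  i=5: ✗ (none in [5,6])
  i=6: ✗ (none in [6,7])
  i=7: ✗ (none in [7,8])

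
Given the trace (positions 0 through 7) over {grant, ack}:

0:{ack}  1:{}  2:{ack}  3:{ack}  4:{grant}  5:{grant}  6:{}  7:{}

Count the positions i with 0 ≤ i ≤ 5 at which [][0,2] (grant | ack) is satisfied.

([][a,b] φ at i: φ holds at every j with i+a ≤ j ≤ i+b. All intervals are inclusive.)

2

Evaluate at each i in [0,5]:
  i=0: ✗ (fails at j=1)
  i=1: ✗ (fails at j=1)
  i=2: ✓ (all of [2,4])
  i=3: ✓ (all of [3,5])
  i=4: ✗ (fails at j=6)
  i=5: ✗ (fails at j=6)
Positions where it holds: {2, 3} → 2.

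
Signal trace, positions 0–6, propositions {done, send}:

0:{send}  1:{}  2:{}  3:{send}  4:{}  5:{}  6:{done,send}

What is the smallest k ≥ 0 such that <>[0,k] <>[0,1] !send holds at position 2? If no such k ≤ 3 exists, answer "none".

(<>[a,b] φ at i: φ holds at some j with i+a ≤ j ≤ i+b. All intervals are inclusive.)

Scan j = 2,3,… for <>[0,1] !send:
  j=2: holds
First hit at j=2, so smallest k = 2-2 = 0.

0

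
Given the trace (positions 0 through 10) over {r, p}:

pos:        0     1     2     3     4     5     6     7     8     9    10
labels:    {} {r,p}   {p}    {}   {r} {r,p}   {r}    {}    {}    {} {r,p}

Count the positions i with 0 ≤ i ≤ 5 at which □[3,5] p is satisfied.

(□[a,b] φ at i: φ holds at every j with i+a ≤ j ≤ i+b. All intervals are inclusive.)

0

Evaluate at each i in [0,5]:
  i=0: ✗ (fails at j=3)
  i=1: ✗ (fails at j=4)
  i=2: ✗ (fails at j=6)
  i=3: ✗ (fails at j=6)
  i=4: ✗ (fails at j=7)
  i=5: ✗ (fails at j=8)
Positions where it holds: {} → 0.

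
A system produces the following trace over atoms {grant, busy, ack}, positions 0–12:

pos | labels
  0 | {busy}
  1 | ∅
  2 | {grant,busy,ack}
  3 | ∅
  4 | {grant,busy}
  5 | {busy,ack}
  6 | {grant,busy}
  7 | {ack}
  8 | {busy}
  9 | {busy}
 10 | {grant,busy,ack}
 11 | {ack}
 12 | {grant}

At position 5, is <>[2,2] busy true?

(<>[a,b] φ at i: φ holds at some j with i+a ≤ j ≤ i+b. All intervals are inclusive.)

Check busy at each j in [7,7]:
  j=7: false
No position in the window satisfies it → formula fails.

No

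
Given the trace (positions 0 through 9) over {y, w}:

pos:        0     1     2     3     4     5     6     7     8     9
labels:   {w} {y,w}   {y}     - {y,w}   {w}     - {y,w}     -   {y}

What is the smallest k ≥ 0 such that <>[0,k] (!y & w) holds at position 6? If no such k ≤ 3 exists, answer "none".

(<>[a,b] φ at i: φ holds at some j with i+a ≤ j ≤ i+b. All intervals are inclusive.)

Scan j = 6,7,… for (!y & w):
  j=6: fails
  j=7: fails
  j=8: fails
  j=9: fails
No j in [6,9] satisfies it → none.

none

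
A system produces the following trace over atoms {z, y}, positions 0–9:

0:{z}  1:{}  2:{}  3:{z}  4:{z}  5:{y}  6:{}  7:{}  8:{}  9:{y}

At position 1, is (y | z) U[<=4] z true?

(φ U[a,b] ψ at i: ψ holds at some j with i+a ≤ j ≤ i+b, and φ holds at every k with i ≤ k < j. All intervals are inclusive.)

False

Need some j in [1,5] with z, and (y | z) at every k in [1,j-1].
  j=1: z false.
  j=2: z false.
  j=3: z holds, but (y | z) fails at k=1 → not this j.
  j=4: z holds, but (y | z) fails at k=1 → not this j.
  j=5: z false.
No j in the window works → until fails.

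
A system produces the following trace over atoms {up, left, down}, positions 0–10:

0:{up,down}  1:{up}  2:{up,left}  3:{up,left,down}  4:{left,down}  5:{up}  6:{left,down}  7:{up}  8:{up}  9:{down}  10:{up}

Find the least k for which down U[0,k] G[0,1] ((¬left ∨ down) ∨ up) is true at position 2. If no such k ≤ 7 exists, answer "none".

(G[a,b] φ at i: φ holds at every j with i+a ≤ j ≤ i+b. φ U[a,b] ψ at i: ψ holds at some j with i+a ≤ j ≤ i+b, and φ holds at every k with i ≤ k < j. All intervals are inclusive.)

Need earliest j ≥ 2 with G[0,1] ((¬left ∨ down) ∨ up), and down at every k in [2,j-1].
  j=2: rhs holds (empty prefix). k = 0.

0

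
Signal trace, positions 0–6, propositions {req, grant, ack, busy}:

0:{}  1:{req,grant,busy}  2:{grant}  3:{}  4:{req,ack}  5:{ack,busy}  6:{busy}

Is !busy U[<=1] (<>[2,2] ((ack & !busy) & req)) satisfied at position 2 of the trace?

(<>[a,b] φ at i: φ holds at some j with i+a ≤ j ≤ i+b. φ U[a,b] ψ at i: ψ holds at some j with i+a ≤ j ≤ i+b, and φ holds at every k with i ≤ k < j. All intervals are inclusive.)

Need some j in [2,3] with <>[2,2] ((ack & !busy) & req), and !busy at every k in [2,j-1].
  j=2: <>[2,2] ((ack & !busy) & req) holds; no prefix to check → satisfied.

Yes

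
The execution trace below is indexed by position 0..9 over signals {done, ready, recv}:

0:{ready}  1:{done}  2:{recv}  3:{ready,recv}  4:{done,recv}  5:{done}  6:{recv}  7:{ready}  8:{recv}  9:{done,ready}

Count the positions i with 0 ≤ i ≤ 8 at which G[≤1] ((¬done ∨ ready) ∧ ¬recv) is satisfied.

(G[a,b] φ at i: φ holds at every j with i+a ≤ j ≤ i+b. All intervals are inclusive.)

Evaluate at each i in [0,8]:
  i=0: ✗ (fails at j=1)
  i=1: ✗ (fails at j=1)
  i=2: ✗ (fails at j=2)
  i=3: ✗ (fails at j=3)
  i=4: ✗ (fails at j=4)
  i=5: ✗ (fails at j=5)
  i=6: ✗ (fails at j=6)
  i=7: ✗ (fails at j=8)
  i=8: ✗ (fails at j=8)
Positions where it holds: {} → 0.

0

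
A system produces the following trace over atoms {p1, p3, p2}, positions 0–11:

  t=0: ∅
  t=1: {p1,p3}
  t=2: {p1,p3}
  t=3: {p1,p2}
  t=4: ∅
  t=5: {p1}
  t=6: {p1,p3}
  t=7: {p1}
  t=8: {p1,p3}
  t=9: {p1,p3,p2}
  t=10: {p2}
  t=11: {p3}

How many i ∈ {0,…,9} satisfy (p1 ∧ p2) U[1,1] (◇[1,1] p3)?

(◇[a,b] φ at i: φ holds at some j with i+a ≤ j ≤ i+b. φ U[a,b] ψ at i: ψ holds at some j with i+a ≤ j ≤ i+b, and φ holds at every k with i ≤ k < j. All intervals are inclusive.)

1

Evaluate at each i in [0,9]:
  i=0: ✗ (lhs fails at k=0 before rhs at j=1)
  i=1: ✗ (no rhs in [2,2])
  i=2: ✗ (no rhs in [3,3])
  i=3: ✗ (no rhs in [4,4])
  i=4: ✗ (lhs fails at k=4 before rhs at j=5)
  i=5: ✗ (no rhs in [6,6])
  i=6: ✗ (lhs fails at k=6 before rhs at j=7)
  i=7: ✗ (lhs fails at k=7 before rhs at j=8)
  i=8: ✗ (no rhs in [9,9])
  i=9: ✓ (rhs at j=10; lhs holds on [9,9])
Positions where it holds: {9} → 1.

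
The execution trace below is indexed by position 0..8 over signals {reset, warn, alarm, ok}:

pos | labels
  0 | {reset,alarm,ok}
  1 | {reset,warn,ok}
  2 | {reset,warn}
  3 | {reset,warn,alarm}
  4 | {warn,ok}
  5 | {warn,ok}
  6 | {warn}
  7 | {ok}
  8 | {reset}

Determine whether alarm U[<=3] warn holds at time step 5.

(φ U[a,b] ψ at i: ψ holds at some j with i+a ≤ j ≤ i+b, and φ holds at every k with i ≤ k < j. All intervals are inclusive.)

True

Need some j in [5,8] with warn, and alarm at every k in [5,j-1].
  j=5: warn holds; no prefix to check → satisfied.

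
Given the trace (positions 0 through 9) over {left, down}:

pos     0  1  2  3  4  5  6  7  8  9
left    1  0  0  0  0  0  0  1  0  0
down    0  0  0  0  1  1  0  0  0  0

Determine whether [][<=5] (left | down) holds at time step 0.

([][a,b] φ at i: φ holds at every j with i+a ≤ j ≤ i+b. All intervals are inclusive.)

Check (left | down) at every j in [0,5]:
  j=0: true
  j=1: false
  j=2: false
  j=3: false
  j=4: true
  j=5: true
Fails at j=1 → formula fails.

No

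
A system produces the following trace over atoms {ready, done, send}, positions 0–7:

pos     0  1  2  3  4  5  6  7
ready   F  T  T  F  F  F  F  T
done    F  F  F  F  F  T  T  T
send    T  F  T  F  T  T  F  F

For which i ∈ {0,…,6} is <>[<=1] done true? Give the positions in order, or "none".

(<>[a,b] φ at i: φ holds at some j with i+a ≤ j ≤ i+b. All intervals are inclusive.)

4, 5, 6

Evaluate at each i in [0,6]:
  i=0: ✗ (none in [0,1])
  i=1: ✗ (none in [1,2])
  i=2: ✗ (none in [2,3])
  i=3: ✗ (none in [3,4])
  i=4: ✓ (witness j=5)
  i=5: ✓ (witness j=5)
  i=6: ✓ (witness j=6)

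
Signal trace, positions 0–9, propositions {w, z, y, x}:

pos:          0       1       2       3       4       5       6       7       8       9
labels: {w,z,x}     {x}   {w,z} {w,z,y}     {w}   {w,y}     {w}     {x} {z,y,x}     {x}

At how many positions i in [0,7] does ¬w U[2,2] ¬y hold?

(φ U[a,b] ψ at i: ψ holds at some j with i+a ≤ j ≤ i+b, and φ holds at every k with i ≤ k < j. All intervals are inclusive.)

Evaluate at each i in [0,7]:
  i=0: ✗ (lhs fails at k=0 before rhs at j=2)
  i=1: ✗ (no rhs in [3,3])
  i=2: ✗ (lhs fails at k=2 before rhs at j=4)
  i=3: ✗ (no rhs in [5,5])
  i=4: ✗ (lhs fails at k=4 before rhs at j=6)
  i=5: ✗ (lhs fails at k=5 before rhs at j=7)
  i=6: ✗ (no rhs in [8,8])
  i=7: ✓ (rhs at j=9; lhs holds on [7,8])
Positions where it holds: {7} → 1.

1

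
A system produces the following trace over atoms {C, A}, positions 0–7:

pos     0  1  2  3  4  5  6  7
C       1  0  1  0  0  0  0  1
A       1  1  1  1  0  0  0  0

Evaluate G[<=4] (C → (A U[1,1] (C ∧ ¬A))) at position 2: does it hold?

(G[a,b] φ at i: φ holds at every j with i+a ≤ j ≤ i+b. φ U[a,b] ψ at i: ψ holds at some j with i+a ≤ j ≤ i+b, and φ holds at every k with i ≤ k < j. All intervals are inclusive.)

No

Check (C → (A U[1,1] (C ∧ ¬A))) at every j in [2,6]:
  j=2: antecedent true; consequent fails → ✗
  j=3: antecedent false → ✓
  j=4: antecedent false → ✓
  j=5: antecedent false → ✓
  j=6: antecedent false → ✓
Fails at j=2 → formula fails.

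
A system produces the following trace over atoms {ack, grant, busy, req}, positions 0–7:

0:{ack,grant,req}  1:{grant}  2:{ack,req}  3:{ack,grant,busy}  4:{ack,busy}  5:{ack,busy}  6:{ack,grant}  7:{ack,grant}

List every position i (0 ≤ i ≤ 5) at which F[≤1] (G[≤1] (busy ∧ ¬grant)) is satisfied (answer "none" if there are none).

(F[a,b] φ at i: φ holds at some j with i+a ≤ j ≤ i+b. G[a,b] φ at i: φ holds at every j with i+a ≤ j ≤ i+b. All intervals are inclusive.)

Evaluate at each i in [0,5]:
  i=0: ✗ (none in [0,1])
  i=1: ✗ (none in [1,2])
  i=2: ✗ (none in [2,3])
  i=3: ✓ (witness j=4)
  i=4: ✓ (witness j=4)
  i=5: ✗ (none in [5,6])

3, 4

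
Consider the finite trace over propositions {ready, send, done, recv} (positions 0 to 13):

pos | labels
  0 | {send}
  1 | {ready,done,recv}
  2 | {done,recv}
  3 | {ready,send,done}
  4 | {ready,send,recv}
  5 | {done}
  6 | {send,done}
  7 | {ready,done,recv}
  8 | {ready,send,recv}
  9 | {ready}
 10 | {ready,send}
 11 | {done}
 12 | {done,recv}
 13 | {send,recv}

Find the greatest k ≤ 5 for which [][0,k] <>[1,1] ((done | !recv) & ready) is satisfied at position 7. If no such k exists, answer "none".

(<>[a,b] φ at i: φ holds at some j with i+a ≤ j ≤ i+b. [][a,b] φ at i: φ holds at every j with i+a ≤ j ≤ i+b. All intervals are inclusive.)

<>[1,1] ((done | !recv) & ready) must hold from j=7 onward; find where it first fails.
  j=7: fails → no k works.

none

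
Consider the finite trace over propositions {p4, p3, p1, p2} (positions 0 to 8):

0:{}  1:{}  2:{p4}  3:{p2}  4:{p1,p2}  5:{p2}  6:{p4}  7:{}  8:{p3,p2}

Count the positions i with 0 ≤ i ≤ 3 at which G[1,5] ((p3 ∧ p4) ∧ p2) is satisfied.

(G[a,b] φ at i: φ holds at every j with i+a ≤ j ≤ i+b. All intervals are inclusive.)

0

Evaluate at each i in [0,3]:
  i=0: ✗ (fails at j=1)
  i=1: ✗ (fails at j=2)
  i=2: ✗ (fails at j=3)
  i=3: ✗ (fails at j=4)
Positions where it holds: {} → 0.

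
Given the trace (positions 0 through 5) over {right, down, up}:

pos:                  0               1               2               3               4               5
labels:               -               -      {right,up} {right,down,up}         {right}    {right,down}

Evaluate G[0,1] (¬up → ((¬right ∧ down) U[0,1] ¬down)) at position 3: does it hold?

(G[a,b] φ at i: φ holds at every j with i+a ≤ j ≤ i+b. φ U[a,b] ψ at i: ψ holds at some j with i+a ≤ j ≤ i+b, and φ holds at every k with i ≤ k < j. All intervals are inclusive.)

Check (¬up → ((¬right ∧ down) U[0,1] ¬down)) at every j in [3,4]:
  j=3: antecedent false → ✓
  j=4: antecedent true; consequent holds → ✓
All positions satisfy it → formula holds.

Yes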